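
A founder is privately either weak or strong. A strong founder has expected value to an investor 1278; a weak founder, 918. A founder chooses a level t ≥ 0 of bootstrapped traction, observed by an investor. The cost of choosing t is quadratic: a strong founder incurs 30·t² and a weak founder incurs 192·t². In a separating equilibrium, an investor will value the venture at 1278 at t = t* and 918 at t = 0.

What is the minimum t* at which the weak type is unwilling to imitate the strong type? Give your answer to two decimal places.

1.37

The weak type at t = 0 receives 918; imitating at t* yields 1278 − 192·t*².
Indifference: 918 = 1278 − 192·t*², so t*² = (1278 − 918) / 192 = 1.875.
t* = √1.875 ≈ 1.37.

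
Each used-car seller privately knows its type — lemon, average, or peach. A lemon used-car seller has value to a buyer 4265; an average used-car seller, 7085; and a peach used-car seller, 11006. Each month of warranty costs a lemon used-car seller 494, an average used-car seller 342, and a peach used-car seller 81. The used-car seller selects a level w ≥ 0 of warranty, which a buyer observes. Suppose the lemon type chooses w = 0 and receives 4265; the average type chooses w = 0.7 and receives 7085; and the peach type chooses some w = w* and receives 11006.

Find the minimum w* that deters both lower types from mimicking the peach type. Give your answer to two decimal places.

13.65

Lemon type (on-path payoff 4265) won't mimic when 4265 ≥ 11006 − 494·w*, i.e. w* ≥ 13.65.
Average type (on-path payoff 7085 − 342×0.7 = 6845.6) won't mimic when 6845.6 ≥ 11006 − 342·w*, i.e. w* ≥ 12.16.
Both must hold, so w* = max(13.65, 12.16) = 13.65. The lemon type's constraint binds.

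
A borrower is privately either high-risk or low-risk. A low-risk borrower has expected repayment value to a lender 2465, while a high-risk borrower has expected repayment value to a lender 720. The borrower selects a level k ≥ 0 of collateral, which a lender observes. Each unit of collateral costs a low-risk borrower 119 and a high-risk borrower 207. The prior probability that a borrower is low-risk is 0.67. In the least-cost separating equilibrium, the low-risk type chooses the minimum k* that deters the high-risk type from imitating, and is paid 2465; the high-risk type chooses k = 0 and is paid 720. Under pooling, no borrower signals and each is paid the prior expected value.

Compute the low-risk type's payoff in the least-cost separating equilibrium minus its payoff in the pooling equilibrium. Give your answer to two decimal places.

-427.31

Least-cost separating signal: k* solves 720 = 2465 − 207·k*, so k* = (2465 − 720)/207 ≈ 8.4300.
Low-risk type's separating payoff: 2465 − 119 × k* = 2465 − 119 × (2465 − 720)/207 = 2465 − 207655/207 ≈ 1461.8357.
Pooling payoff: 0.67 × 2465 + 0.33 × 720 = 1889.15.
Difference: 1461.8357 − 1889.15 = -427.3143, i.e. -427.31 to two decimal places.
The low-risk type would prefer the pooling outcome.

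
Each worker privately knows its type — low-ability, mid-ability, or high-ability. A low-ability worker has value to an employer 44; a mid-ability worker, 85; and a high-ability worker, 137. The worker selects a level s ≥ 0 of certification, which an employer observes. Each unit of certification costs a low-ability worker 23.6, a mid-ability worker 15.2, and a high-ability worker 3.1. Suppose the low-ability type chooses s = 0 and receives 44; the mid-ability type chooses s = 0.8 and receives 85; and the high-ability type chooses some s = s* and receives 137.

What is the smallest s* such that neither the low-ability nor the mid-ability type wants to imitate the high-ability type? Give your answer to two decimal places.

Mid-ability type (on-path payoff 85 − 15.2×0.8 = 72.84) won't mimic when 72.84 ≥ 137 − 15.2·s*, i.e. s* ≥ 4.22.
Low-ability type (on-path payoff 44) won't mimic when 44 ≥ 137 − 23.6·s*, i.e. s* ≥ 3.94.
Both must hold, so s* = max(3.94, 4.22) = 4.22. The mid-ability type's constraint binds.

4.22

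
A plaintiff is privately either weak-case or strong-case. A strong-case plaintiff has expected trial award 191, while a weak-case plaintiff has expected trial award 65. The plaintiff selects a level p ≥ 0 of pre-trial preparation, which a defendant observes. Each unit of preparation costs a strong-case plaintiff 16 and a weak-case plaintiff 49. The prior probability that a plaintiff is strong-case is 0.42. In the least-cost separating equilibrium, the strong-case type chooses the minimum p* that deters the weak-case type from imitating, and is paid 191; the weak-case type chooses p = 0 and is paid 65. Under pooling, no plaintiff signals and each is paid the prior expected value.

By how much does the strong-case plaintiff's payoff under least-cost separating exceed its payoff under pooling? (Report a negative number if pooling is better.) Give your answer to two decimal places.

31.94

Least-cost separating signal: p* solves 65 = 191 − 49·p*, so p* = (191 − 65)/49 ≈ 2.5714.
Strong-case type's separating payoff: 191 − 16 × p* = 191 − 16 × (191 − 65)/49 = 191 − 2016/49 ≈ 149.8571.
Pooling payoff: 0.42 × 191 + 0.58 × 65 = 117.92.
Difference: 149.8571 − 117.92 = 31.9371, i.e. 31.94 to two decimal places.
The strong-case type prefers to separate.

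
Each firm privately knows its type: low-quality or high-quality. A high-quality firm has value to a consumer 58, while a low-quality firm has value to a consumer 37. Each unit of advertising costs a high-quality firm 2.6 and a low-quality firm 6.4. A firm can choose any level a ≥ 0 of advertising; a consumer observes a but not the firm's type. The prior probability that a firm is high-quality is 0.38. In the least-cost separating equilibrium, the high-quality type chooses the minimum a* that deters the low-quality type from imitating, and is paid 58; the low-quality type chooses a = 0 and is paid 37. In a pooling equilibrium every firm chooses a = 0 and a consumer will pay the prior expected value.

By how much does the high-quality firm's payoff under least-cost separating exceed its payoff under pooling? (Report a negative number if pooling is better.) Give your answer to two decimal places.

Least-cost separating signal: a* solves 37 = 58 − 6.4·a*, so a* = (58 − 37)/6.4 ≈ 3.2813.
High-quality type's separating payoff: 58 − 2.6 × a* = 58 − 2.6 × (58 − 37)/6.4 = 58 − 54.6/6.4 ≈ 49.4688.
Pooling payoff: 0.38 × 58 + 0.62 × 37 = 44.98.
Difference: 49.4688 − 44.98 = 4.4888, i.e. 4.49 to two decimal places.
The high-quality type prefers to separate.

4.49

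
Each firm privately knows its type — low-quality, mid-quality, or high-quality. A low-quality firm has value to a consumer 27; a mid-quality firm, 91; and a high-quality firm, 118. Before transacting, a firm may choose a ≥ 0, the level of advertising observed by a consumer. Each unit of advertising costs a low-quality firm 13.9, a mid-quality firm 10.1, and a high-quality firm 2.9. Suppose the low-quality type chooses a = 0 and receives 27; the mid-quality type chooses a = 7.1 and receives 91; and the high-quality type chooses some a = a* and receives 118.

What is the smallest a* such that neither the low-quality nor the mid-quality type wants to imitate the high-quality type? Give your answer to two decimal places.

Mid-quality type (on-path payoff 91 − 10.1×7.1 = 19.29) won't mimic when 19.29 ≥ 118 − 10.1·a*, i.e. a* ≥ 9.77.
Low-quality type (on-path payoff 27) won't mimic when 27 ≥ 118 − 13.9·a*, i.e. a* ≥ 6.55.
Both must hold, so a* = max(6.55, 9.77) = 9.77. The mid-quality type's constraint binds.

9.77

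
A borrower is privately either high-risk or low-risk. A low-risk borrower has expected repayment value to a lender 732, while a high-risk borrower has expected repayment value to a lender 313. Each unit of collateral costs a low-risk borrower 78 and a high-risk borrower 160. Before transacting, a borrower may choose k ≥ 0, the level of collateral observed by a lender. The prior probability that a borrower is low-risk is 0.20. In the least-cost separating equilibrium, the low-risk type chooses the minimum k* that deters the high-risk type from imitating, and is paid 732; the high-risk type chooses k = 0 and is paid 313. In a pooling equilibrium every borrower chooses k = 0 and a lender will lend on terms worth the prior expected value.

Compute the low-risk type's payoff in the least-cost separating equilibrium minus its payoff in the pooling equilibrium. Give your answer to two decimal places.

Least-cost separating signal: k* solves 313 = 732 − 160·k*, so k* = (732 − 313)/160 ≈ 2.6188.
Low-risk type's separating payoff: 732 − 78 × k* = 732 − 78 × (732 − 313)/160 = 732 − 32682/160 = 527.7375.
Pooling payoff: 0.20 × 732 + 0.80 × 313 = 396.8.
Difference: 527.7375 − 396.8 = 130.9375, i.e. 130.94 to two decimal places.
The low-risk type prefers to separate.

130.94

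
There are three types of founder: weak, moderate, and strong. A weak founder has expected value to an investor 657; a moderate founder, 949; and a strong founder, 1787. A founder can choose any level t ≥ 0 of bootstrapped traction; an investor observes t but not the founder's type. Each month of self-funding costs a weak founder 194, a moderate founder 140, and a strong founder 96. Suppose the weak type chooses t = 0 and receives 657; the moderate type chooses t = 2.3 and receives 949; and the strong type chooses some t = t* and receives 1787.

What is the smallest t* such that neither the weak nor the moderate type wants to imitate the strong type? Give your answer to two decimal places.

Weak type (on-path payoff 657) won't mimic when 657 ≥ 1787 − 194·t*, i.e. t* ≥ 5.82.
Moderate type (on-path payoff 949 − 140×2.3 = 627) won't mimic when 627 ≥ 1787 − 140·t*, i.e. t* ≥ 8.29.
Both must hold, so t* = max(5.82, 8.29) = 8.29. The moderate type's constraint binds.

8.29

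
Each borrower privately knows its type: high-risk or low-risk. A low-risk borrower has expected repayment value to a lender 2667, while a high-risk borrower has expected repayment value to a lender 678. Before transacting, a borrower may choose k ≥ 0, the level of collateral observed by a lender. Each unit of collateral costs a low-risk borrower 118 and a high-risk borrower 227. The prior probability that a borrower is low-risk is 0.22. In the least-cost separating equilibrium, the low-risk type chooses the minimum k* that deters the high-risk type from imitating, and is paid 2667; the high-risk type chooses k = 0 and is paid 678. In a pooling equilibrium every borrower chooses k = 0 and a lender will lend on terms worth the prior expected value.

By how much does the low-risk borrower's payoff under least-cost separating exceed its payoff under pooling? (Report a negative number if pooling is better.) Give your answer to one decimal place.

517.5

Least-cost separating signal: k* solves 678 = 2667 − 227·k*, so k* = (2667 − 678)/227 ≈ 8.7621.
Low-risk type's separating payoff: 2667 − 118 × k* = 2667 − 118 × (2667 − 678)/227 = 2667 − 234702/227 ≈ 1633.070.
Pooling payoff: 0.22 × 2667 + 0.78 × 678 = 1115.58.
Difference: 1633.070 − 1115.58 = 517.49, i.e. 517.5 to one decimal place.
The low-risk type prefers to separate.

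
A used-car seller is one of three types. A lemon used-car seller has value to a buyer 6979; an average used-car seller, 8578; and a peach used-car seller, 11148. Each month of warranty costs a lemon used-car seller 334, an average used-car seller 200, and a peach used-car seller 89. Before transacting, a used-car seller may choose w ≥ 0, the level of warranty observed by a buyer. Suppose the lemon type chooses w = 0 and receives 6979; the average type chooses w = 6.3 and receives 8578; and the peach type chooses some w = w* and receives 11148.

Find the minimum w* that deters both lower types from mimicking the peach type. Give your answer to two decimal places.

Lemon type (on-path payoff 6979) won't mimic when 6979 ≥ 11148 − 334·w*, i.e. w* ≥ 12.48.
Average type (on-path payoff 8578 − 200×6.3 = 7318) won't mimic when 7318 ≥ 11148 − 200·w*, i.e. w* ≥ 19.15.
Both must hold, so w* = max(12.48, 19.15) = 19.15. The average type's constraint binds.

19.15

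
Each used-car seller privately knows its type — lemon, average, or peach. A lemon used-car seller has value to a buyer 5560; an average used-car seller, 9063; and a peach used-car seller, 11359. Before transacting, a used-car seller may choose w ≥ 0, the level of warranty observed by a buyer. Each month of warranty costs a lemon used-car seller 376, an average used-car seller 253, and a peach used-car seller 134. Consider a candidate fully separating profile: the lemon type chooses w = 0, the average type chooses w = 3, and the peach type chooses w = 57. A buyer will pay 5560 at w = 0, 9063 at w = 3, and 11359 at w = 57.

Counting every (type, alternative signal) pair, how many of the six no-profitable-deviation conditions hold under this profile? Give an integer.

3

Peach (own payoff 11359 − 134×57 = 3721): to w=0 gives 5560 → profitable ✗; to w=3 gives 9063 − 134×3 = 8661 → profitable ✗.
Lemon (own payoff 5560): to w=3 gives 9063 − 376×3 = 7935 → profitable ✗; to w=57 gives 11359 − 376×57 = -10073 → no gain ✓.
Average (own payoff 9063 − 253×3 = 8304): to w=0 gives 5560 → no gain ✓; to w=57 gives 11359 − 253×57 = -3062 → no gain ✓.
3 of the 6 constraints hold; not an equilibrium.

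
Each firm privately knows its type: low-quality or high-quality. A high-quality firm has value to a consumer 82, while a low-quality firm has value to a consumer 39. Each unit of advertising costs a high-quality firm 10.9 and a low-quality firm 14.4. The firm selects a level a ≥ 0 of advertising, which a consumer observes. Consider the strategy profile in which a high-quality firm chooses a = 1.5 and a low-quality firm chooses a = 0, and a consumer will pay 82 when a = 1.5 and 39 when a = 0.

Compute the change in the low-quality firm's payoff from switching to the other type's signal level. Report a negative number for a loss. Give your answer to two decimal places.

Playing a = 0 the low-quality firm receives 39.
Deviating to a = 1.5 brings payment 82 at cost 14.4 × 1.5 = 21.6, netting 60.4.
Gain from deviating: 60.4 − 39 = 21.40.
The gain is positive, so the low-quality type's incentive-compatibility constraint is violated — this profile is not a separating equilibrium.

21.40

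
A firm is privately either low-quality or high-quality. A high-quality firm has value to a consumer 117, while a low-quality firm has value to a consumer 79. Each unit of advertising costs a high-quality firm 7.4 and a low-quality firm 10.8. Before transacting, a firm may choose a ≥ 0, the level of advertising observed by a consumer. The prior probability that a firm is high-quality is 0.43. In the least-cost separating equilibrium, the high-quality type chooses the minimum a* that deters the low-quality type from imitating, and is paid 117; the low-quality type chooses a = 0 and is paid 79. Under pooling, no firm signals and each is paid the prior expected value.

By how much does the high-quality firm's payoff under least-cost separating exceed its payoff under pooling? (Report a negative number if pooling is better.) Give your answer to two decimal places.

Least-cost separating signal: a* solves 79 = 117 − 10.8·a*, so a* = (117 − 79)/10.8 ≈ 3.5185.
High-quality type's separating payoff: 117 − 7.4 × a* = 117 − 7.4 × (117 − 79)/10.8 = 117 − 281.2/10.8 ≈ 90.9630.
Pooling payoff: 0.43 × 117 + 0.57 × 79 = 95.34.
Difference: 90.9630 − 95.34 = -4.377, i.e. -4.38 to two decimal places.
The high-quality type would prefer the pooling outcome.

-4.38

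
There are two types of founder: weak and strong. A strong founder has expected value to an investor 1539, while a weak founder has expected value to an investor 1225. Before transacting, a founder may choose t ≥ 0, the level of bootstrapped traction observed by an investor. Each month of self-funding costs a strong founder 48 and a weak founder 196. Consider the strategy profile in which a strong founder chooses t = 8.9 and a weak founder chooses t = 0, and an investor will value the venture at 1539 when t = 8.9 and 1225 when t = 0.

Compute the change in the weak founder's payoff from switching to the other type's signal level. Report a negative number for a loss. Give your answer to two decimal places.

-1430.40

Playing t = 0 the weak founder receives 1225.
Deviating to t = 8.9 brings payment 1539 at cost 196 × 8.9 = 1744.4, netting -205.4.
Gain from deviating: -205.4 − 1225 = -1430.40.
The gain is negative, so the weak type's incentive-compatibility constraint is satisfied.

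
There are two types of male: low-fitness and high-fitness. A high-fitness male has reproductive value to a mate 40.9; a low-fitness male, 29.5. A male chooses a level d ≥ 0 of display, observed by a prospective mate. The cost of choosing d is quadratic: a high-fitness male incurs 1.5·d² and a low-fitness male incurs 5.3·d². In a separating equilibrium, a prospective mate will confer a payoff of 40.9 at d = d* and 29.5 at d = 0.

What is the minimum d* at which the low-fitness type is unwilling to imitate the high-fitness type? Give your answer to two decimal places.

1.47

The low-fitness type at d = 0 receives 29.5; imitating at d* yields 40.9 − 5.3·d*².
Indifference: 29.5 = 40.9 − 5.3·d*², so d*² = (40.9 − 29.5) / 5.3 ≈ 2.1509.
d* = √2.1509 ≈ 1.47.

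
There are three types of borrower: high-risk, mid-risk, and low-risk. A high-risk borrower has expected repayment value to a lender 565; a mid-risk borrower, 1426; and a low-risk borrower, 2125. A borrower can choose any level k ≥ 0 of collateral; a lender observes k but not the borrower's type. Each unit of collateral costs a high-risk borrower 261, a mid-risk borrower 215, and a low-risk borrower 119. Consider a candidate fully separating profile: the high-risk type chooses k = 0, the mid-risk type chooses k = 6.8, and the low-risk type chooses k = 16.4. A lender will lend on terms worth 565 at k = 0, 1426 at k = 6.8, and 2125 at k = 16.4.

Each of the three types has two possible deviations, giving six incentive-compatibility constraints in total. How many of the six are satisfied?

3

Low-risk (own payoff 2125 − 119×16.4 = 173.4): to k=0 gives 565 → profitable ✗; to k=6.8 gives 1426 − 119×6.8 = 616.8 → profitable ✗.
High-risk (own payoff 565): to k=6.8 gives 1426 − 261×6.8 = -348.8 → no gain ✓; to k=16.4 gives 2125 − 261×16.4 = -2155.4 → no gain ✓.
Mid-risk (own payoff 1426 − 215×6.8 = -36): to k=0 gives 565 → profitable ✗; to k=16.4 gives 2125 − 215×16.4 = -1401 → no gain ✓.
3 of the 6 constraints hold; not an equilibrium.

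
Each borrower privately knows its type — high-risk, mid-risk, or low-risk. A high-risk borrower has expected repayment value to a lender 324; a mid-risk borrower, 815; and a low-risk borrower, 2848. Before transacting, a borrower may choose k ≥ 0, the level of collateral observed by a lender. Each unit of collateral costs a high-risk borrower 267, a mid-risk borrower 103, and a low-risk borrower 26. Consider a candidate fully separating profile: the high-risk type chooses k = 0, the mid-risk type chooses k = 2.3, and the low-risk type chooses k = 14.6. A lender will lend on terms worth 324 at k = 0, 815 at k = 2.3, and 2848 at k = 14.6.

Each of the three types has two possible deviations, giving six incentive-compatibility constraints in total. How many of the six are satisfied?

5

Mid-risk (own payoff 815 − 103×2.3 = 578.1): to k=0 gives 324 → no gain ✓; to k=14.6 gives 2848 − 103×14.6 = 1344.2 → profitable ✗.
High-risk (own payoff 324): to k=2.3 gives 815 − 267×2.3 = 200.9 → no gain ✓; to k=14.6 gives 2848 − 267×14.6 = -1050.2 → no gain ✓.
Low-risk (own payoff 2848 − 26×14.6 = 2468.4): to k=0 gives 324 → no gain ✓; to k=2.3 gives 815 − 26×2.3 = 755.2 → no gain ✓.
5 of the 6 constraints hold; not an equilibrium.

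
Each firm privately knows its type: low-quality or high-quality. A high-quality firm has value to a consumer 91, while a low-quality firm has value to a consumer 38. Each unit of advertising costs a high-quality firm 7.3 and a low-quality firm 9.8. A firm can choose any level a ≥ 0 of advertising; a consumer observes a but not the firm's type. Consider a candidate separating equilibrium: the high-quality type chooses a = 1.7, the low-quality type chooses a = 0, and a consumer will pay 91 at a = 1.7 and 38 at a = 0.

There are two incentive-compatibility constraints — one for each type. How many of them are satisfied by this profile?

High-quality type: signal → 91 − 7.3 × 1.7 = 78.59; deviate to 0 → 38. IC holds (78.59 ≥ 38).
Low-quality type: stay at 0 → 38; mimic → 91 − 9.8 × 1.7 = 74.34. IC fails (38 < 74.34).
1 of 2 constraints hold, so this profile is not an equilibrium.

1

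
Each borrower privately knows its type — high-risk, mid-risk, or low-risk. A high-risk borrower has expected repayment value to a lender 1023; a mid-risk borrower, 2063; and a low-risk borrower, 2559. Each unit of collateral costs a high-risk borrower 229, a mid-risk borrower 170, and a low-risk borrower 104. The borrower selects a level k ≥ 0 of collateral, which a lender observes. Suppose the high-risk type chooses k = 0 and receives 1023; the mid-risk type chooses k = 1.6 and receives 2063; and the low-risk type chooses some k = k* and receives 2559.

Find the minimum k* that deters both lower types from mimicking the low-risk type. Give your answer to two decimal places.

High-risk type (on-path payoff 1023) won't mimic when 1023 ≥ 2559 − 229·k*, i.e. k* ≥ 6.71.
Mid-risk type (on-path payoff 2063 − 170×1.6 = 1791) won't mimic when 1791 ≥ 2559 − 170·k*, i.e. k* ≥ 4.52.
Both must hold, so k* = max(6.71, 4.52) = 6.71. The high-risk type's constraint binds.

6.71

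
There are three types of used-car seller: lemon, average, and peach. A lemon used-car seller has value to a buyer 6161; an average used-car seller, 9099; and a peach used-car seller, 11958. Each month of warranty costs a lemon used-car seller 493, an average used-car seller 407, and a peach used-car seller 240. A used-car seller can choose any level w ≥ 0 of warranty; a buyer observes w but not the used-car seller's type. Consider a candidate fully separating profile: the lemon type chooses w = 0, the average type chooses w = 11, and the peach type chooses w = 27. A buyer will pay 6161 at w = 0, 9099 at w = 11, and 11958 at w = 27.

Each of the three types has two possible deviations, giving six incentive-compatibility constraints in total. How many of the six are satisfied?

3

Lemon (own payoff 6161): to w=11 gives 9099 − 493×11 = 3676 → no gain ✓; to w=27 gives 11958 − 493×27 = -1353 → no gain ✓.
Peach (own payoff 11958 − 240×27 = 5478): to w=0 gives 6161 → profitable ✗; to w=11 gives 9099 − 240×11 = 6459 → profitable ✗.
Average (own payoff 9099 − 407×11 = 4622): to w=0 gives 6161 → profitable ✗; to w=27 gives 11958 − 407×27 = 969 → no gain ✓.
3 of the 6 constraints hold; not an equilibrium.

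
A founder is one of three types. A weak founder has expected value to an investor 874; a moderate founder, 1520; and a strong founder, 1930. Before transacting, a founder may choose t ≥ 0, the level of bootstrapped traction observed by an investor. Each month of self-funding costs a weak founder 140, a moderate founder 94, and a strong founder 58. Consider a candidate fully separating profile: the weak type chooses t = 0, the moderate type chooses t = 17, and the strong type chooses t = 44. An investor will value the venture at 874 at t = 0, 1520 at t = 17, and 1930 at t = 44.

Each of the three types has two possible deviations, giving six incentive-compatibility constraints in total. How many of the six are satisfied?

Moderate (own payoff 1520 − 94×17 = -78): to t=0 gives 874 → profitable ✗; to t=44 gives 1930 − 94×44 = -2206 → no gain ✓.
Weak (own payoff 874): to t=17 gives 1520 − 140×17 = -860 → no gain ✓; to t=44 gives 1930 − 140×44 = -4230 → no gain ✓.
Strong (own payoff 1930 − 58×44 = -622): to t=0 gives 874 → profitable ✗; to t=17 gives 1520 − 58×17 = 534 → profitable ✗.
3 of the 6 constraints hold; not an equilibrium.

3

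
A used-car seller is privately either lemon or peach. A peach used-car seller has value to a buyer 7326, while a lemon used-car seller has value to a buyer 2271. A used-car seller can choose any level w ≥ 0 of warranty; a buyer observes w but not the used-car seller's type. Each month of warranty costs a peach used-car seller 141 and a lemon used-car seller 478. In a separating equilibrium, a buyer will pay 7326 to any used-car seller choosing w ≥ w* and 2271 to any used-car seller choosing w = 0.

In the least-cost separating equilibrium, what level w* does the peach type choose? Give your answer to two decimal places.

10.58

A lemon used-car seller choosing w = 0 receives 2271.
Imitating at w* instead would pay 7326 at cost 478·w*, netting 7326 − 478·w*.
Indifference: 2271 = 7326 − 478·w*, so w* = (7326 − 2271) / 478 ≈ 10.58.
At w* the lemon type's incentive constraint just binds; the peach type strictly prefers w* since its per-unit cost is lower.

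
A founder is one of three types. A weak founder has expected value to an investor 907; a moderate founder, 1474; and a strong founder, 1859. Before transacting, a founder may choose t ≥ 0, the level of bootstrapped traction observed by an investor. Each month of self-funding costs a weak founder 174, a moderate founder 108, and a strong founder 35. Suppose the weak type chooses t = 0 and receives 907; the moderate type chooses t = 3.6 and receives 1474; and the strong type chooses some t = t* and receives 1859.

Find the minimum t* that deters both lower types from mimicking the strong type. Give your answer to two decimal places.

7.16

Moderate type (on-path payoff 1474 − 108×3.6 = 1085.2) won't mimic when 1085.2 ≥ 1859 − 108·t*, i.e. t* ≥ 7.16.
Weak type (on-path payoff 907) won't mimic when 907 ≥ 1859 − 174·t*, i.e. t* ≥ 5.47.
Both must hold, so t* = max(5.47, 7.16) = 7.16. The moderate type's constraint binds.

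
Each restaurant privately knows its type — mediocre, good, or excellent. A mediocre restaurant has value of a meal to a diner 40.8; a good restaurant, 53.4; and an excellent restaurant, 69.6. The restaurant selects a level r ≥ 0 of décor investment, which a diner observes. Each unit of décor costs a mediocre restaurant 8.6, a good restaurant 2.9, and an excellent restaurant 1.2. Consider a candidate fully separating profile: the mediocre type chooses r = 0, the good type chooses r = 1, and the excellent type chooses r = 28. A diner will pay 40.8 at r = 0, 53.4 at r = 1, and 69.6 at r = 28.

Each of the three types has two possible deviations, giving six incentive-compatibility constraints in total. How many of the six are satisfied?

3

Good (own payoff 53.4 − 2.9×1 = 50.5): to r=0 gives 40.8 → no gain ✓; to r=28 gives 69.6 − 2.9×28 = -11.6 → no gain ✓.
Excellent (own payoff 69.6 − 1.2×28 = 36): to r=0 gives 40.8 → profitable ✗; to r=1 gives 53.4 − 1.2×1 = 52.2 → profitable ✗.
Mediocre (own payoff 40.8): to r=1 gives 53.4 − 8.6×1 = 44.8 → profitable ✗; to r=28 gives 69.6 − 8.6×28 = -171.2 → no gain ✓.
3 of the 6 constraints hold; not an equilibrium.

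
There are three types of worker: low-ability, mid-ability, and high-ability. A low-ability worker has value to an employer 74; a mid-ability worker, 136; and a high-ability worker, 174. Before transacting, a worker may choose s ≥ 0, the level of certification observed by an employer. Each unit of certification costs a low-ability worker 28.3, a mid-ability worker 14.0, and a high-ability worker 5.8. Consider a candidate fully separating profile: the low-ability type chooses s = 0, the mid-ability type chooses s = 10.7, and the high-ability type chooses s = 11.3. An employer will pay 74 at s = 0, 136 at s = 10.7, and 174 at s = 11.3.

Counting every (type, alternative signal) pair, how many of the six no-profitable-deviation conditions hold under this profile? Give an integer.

Low-ability (own payoff 74): to s=10.7 gives 136 − 28.3×10.7 = -166.81 → no gain ✓; to s=11.3 gives 174 − 28.3×11.3 = -145.79 → no gain ✓.
Mid-ability (own payoff 136 − 14.0×10.7 = -13.8): to s=0 gives 74 → profitable ✗; to s=11.3 gives 174 − 14.0×11.3 = 15.8 → profitable ✗.
High-ability (own payoff 174 − 5.8×11.3 = 108.46): to s=0 gives 74 → no gain ✓; to s=10.7 gives 136 − 5.8×10.7 = 73.94 → no gain ✓.
4 of the 6 constraints hold; not an equilibrium.

4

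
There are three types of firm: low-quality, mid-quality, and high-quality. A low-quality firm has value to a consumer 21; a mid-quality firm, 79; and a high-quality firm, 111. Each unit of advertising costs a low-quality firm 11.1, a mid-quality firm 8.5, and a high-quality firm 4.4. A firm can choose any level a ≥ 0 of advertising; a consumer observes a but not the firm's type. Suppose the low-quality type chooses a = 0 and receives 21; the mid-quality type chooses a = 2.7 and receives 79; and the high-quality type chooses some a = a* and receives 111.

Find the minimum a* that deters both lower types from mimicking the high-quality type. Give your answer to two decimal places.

8.11

Low-quality type (on-path payoff 21) won't mimic when 21 ≥ 111 − 11.1·a*, i.e. a* ≥ 8.11.
Mid-quality type (on-path payoff 79 − 8.5×2.7 = 56.05) won't mimic when 56.05 ≥ 111 − 8.5·a*, i.e. a* ≥ 6.46.
Both must hold, so a* = max(8.11, 6.46) = 8.11. The low-quality type's constraint binds.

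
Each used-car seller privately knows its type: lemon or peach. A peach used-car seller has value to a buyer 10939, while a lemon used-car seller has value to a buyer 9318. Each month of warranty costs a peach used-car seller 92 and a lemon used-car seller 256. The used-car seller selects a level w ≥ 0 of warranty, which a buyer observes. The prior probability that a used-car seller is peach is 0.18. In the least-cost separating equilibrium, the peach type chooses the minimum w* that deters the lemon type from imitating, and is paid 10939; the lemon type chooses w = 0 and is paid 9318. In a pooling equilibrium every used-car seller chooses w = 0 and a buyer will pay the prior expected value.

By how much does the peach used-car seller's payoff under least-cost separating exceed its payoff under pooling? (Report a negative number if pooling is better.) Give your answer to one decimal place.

746.7

Least-cost separating signal: w* solves 9318 = 10939 − 256·w*, so w* = (10939 − 9318)/256 ≈ 6.3320.
Peach type's separating payoff: 10939 − 92 × w* = 10939 − 92 × (10939 − 9318)/256 = 10939 − 149132/256 ≈ 10356.453.
Pooling payoff: 0.18 × 10939 + 0.82 × 9318 = 9609.78.
Difference: 10356.453 − 9609.78 = 746.673, i.e. 746.7 to one decimal place.
The peach type prefers to separate.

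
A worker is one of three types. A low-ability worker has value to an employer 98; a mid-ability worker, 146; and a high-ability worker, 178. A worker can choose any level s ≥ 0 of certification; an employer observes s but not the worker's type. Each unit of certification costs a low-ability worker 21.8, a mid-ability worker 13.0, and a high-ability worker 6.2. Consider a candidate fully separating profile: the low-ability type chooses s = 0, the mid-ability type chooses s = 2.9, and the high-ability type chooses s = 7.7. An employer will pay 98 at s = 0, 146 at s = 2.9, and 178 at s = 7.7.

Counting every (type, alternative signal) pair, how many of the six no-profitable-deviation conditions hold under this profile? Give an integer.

6

Mid-ability (own payoff 146 − 13.0×2.9 = 108.3): to s=0 gives 98 → no gain ✓; to s=7.7 gives 178 − 13.0×7.7 = 77.9 → no gain ✓.
High-ability (own payoff 178 − 6.2×7.7 = 130.26): to s=0 gives 98 → no gain ✓; to s=2.9 gives 146 − 6.2×2.9 = 128.02 → no gain ✓.
Low-ability (own payoff 98): to s=2.9 gives 146 − 21.8×2.9 = 82.78 → no gain ✓; to s=7.7 gives 178 − 21.8×7.7 = 10.14 → no gain ✓.
6 of the 6 constraints hold; this profile is a separating equilibrium.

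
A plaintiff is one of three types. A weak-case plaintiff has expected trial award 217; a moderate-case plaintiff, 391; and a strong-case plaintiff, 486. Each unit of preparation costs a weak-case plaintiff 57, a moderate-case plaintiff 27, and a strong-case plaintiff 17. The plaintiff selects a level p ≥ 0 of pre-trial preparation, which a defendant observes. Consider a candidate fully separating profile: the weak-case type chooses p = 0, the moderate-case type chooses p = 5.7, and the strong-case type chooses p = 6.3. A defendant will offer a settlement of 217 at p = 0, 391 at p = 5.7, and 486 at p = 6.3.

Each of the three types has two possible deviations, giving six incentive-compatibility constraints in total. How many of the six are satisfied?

Weak-case (own payoff 217): to p=5.7 gives 391 − 57×5.7 = 66.1 → no gain ✓; to p=6.3 gives 486 − 57×6.3 = 126.9 → no gain ✓.
Moderate-case (own payoff 391 − 27×5.7 = 237.1): to p=0 gives 217 → no gain ✓; to p=6.3 gives 486 − 27×6.3 = 315.9 → profitable ✗.
Strong-case (own payoff 486 − 17×6.3 = 378.9): to p=0 gives 217 → no gain ✓; to p=5.7 gives 391 − 17×5.7 = 294.1 → no gain ✓.
5 of the 6 constraints hold; not an equilibrium.

5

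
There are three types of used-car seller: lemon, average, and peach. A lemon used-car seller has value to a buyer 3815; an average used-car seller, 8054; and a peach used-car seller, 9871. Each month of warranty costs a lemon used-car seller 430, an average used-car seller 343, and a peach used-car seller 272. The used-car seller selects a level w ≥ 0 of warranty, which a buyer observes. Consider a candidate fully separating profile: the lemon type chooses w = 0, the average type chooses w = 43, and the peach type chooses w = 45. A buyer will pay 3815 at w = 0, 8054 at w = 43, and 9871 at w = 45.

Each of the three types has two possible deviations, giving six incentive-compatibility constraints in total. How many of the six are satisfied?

3

Average (own payoff 8054 − 343×43 = -6695): to w=0 gives 3815 → profitable ✗; to w=45 gives 9871 − 343×45 = -5564 → profitable ✗.
Lemon (own payoff 3815): to w=43 gives 8054 − 430×43 = -10436 → no gain ✓; to w=45 gives 9871 − 430×45 = -9479 → no gain ✓.
Peach (own payoff 9871 − 272×45 = -2369): to w=0 gives 3815 → profitable ✗; to w=43 gives 8054 − 272×43 = -3642 → no gain ✓.
3 of the 6 constraints hold; not an equilibrium.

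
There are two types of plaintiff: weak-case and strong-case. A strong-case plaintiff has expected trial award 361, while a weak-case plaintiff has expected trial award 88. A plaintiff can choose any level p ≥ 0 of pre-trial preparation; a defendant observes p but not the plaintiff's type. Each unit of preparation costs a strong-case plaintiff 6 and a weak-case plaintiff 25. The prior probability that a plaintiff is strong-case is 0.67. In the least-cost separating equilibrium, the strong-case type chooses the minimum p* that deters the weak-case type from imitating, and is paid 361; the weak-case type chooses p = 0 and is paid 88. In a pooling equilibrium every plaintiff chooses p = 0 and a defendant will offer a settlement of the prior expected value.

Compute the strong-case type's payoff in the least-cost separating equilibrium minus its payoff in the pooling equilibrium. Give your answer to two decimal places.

24.57

Least-cost separating signal: p* solves 88 = 361 − 25·p*, so p* = (361 − 88)/25 = 10.92.
Strong-case type's separating payoff: 361 − 6 × p* = 361 − 6 × (361 − 88)/25 = 361 − 1638/25 = 295.48.
Pooling payoff: 0.67 × 361 + 0.33 × 88 = 270.91.
Difference: 295.48 − 270.91 = 24.57.
The strong-case type prefers to separate.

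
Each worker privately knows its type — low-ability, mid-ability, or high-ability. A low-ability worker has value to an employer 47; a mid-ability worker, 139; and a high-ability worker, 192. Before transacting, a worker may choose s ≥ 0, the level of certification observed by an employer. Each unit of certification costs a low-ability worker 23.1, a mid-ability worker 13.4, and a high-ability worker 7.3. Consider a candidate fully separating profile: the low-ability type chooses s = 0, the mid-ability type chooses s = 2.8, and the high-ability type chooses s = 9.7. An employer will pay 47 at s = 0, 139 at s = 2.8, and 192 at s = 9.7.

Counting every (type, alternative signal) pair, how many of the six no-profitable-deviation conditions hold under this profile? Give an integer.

Mid-ability (own payoff 139 − 13.4×2.8 = 101.48): to s=0 gives 47 → no gain ✓; to s=9.7 gives 192 − 13.4×9.7 = 62.02 → no gain ✓.
High-ability (own payoff 192 − 7.3×9.7 = 121.19): to s=0 gives 47 → no gain ✓; to s=2.8 gives 139 − 7.3×2.8 = 118.56 → no gain ✓.
Low-ability (own payoff 47): to s=2.8 gives 139 − 23.1×2.8 = 74.32 → profitable ✗; to s=9.7 gives 192 − 23.1×9.7 = -32.07 → no gain ✓.
5 of the 6 constraints hold; not an equilibrium.

5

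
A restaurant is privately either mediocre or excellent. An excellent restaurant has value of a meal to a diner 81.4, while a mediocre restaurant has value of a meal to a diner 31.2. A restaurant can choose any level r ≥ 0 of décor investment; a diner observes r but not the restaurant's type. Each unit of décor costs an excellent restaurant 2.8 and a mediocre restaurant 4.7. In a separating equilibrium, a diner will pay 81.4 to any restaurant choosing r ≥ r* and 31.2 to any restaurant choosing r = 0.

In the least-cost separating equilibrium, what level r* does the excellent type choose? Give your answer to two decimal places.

A mediocre restaurant choosing r = 0 receives 31.2.
Imitating at r* instead would pay 81.4 at cost 4.7·r*, netting 81.4 − 4.7·r*.
Indifference: 31.2 = 81.4 − 4.7·r*, so r* = (81.4 − 31.2) / 4.7 ≈ 10.68.
At r* the mediocre type's incentive constraint just binds; the excellent type strictly prefers r* since its per-unit cost is lower.

10.68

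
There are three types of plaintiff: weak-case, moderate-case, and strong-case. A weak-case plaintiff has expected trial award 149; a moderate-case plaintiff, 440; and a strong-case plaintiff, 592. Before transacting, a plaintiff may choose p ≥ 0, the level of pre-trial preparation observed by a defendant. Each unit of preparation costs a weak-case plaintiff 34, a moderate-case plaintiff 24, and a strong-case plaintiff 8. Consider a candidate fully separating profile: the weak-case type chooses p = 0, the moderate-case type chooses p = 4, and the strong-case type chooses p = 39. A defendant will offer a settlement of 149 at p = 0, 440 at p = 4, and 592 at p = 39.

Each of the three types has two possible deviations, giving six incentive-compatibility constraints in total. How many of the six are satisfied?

4

Strong-case (own payoff 592 − 8×39 = 280): to p=0 gives 149 → no gain ✓; to p=4 gives 440 − 8×4 = 408 → profitable ✗.
Moderate-case (own payoff 440 − 24×4 = 344): to p=0 gives 149 → no gain ✓; to p=39 gives 592 − 24×39 = -344 → no gain ✓.
Weak-case (own payoff 149): to p=4 gives 440 − 34×4 = 304 → profitable ✗; to p=39 gives 592 − 34×39 = -734 → no gain ✓.
4 of the 6 constraints hold; not an equilibrium.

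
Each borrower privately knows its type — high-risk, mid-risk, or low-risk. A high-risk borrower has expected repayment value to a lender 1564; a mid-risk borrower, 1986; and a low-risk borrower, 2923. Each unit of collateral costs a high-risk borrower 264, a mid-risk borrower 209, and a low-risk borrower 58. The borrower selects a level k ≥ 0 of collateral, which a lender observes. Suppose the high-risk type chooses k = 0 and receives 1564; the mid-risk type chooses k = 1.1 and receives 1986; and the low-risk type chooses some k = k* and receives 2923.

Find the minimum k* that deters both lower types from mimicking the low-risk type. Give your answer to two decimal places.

5.58

High-risk type (on-path payoff 1564) won't mimic when 1564 ≥ 2923 − 264·k*, i.e. k* ≥ 5.15.
Mid-risk type (on-path payoff 1986 − 209×1.1 = 1756.1) won't mimic when 1756.1 ≥ 2923 − 209·k*, i.e. k* ≥ 5.58.
Both must hold, so k* = max(5.15, 5.58) = 5.58. The mid-risk type's constraint binds.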